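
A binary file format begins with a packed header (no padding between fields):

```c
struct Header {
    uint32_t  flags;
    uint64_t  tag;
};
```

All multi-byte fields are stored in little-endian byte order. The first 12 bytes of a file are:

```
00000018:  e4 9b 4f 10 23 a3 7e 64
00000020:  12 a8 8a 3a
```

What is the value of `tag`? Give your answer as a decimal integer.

4218368797934789411

`tag` follows `flags` (4 bytes), so it starts at byte offset 4 and occupies 8 bytes.
Bytes at offsets 4..11: 23 A3 7E 64 12 A8 8A 3A.
Little-endian: lowest address holds the least-significant byte.
Reassemble most-significant byte first: 3A 8A A8 12 64 7E A3 23 → 0x3A8AA812647EA323.
0x3A8AA812647EA323 = 4218368797934789411.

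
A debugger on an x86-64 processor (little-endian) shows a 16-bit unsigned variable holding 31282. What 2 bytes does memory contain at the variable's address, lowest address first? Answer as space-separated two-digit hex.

31282 in hexadecimal, padded to 16 bits, is 0x7A32.
Split into bytes (most-significant first): 7A 32.
Little-endian stores the least-significant byte at the lowest address.
So at ascending addresses the bytes are 32 7A.

32 7A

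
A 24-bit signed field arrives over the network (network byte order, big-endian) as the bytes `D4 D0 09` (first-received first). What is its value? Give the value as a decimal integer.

-2830327

In big-endian order the high byte comes first in memory.
The bytes are already most-significant first: 0xD4D009.
Top bit is set, so as a signed 24-bit value this is 0xD4D009 − 2^24 = -2830327.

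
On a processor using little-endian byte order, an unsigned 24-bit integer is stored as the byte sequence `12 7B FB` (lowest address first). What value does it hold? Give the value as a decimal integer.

16481042

Little-endian: lowest address holds the least-significant byte.
Reassemble most-significant byte first: FB 7B 12 → 0xFB7B12.
0xFB7B12 = 16481042.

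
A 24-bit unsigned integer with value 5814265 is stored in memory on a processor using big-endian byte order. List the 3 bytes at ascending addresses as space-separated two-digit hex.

58 B7 F9

5814265 in hexadecimal, padded to 24 bits, is 0x58B7F9.
Split into bytes (most-significant first): 58 B7 F9.
In big-endian order the high byte comes first in memory.
So the memory order matches the most-significant-first order: 58 B7 F9.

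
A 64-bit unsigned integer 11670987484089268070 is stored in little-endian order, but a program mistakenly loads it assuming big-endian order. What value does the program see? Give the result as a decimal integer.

11670987484089268070 in 64-bit hexadecimal is 0xA1F7AD47FF2BB766.
Stored little-endian, the bytes at ascending addresses are 66 B7 2B FF 47 AD F7 A1.
Read back as big-endian, the last byte is least significant, giving 0x66B72BFF47ADF7A1.
0x66B72BFF47ADF7A1 = 7401432888025937825.

7401432888025937825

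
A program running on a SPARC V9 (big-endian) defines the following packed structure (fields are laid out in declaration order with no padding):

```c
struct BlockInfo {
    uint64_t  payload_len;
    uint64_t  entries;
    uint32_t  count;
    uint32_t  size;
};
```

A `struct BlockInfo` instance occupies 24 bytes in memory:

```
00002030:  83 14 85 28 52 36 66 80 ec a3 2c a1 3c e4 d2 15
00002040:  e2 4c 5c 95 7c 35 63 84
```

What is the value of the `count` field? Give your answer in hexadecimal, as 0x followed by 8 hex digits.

`count` follows `payload_len` (8 B), `entries` (8 B), so it starts at offset 8 + 8 = 16 and occupies 4 bytes.
Bytes at offsets 16..19: E2 4C 5C 95.
Big-endian stores the most-significant byte at the lowest address.
The bytes are already most-significant first: 0xE24C5C95.

0xE24C5C95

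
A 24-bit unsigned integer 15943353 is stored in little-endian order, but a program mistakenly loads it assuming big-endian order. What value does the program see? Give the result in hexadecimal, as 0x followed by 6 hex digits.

15943353 in 24-bit hexadecimal is 0xF346B9.
Stored little-endian, the bytes at ascending addresses are B9 46 F3.
Read back as big-endian, the last byte is least significant, giving 0xB946F3.

0xB946F3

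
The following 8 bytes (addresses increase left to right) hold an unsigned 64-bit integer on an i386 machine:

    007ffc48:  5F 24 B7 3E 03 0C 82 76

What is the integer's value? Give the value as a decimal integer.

Little-endian: lowest address holds the least-significant byte.
Reassemble most-significant byte first: 76 82 0C 03 3E B7 24 5F → 0x76820C033EB7245F.
0x76820C033EB7245F = 8539401051524506719.

8539401051524506719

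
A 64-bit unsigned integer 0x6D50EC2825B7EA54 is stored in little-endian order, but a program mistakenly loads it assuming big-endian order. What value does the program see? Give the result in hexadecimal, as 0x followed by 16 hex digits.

Stored little-endian, the bytes at ascending addresses are 54 EA B7 25 28 EC 50 6D.
Read back as big-endian, the last byte is least significant, giving 0x54EAB72528EC506D.

0x54EAB72528EC506D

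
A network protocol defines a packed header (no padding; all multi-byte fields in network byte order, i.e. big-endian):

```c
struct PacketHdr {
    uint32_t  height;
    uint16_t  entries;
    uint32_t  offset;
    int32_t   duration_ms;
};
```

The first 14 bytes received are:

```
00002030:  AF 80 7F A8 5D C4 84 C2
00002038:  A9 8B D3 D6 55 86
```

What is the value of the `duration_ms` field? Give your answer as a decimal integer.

`duration_ms` follows `height` (4 B), `entries` (2 B), `offset` (4 B), so it starts at offset 4 + 2 + 4 = 10 and occupies 4 bytes.
Bytes at offsets 10..13: D3 D6 55 86.
In big-endian order the high byte comes first in memory.
The bytes are already most-significant first: 0xD3D65586.
Top bit is set, so as a signed 32-bit value this is 0xD3D65586 − 2^32 = -740928122.

-740928122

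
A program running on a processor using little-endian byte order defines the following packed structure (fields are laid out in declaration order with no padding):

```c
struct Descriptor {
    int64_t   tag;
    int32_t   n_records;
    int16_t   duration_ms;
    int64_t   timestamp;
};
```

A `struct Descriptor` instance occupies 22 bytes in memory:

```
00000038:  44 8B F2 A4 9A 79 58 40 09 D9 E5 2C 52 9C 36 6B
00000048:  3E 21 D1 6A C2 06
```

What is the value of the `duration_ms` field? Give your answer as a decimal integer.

-25518

`duration_ms` follows `tag` (8 B), `n_records` (4 B), so it starts at offset 8 + 4 = 12 and occupies 2 bytes.
Bytes at offsets 12..13: 52 9C.
Little-endian: lowest address holds the least-significant byte.
Reassemble most-significant byte first: 9C 52 → 0x9C52.
Top bit is set, so as a signed 16-bit value this is 0x9C52 − 2^16 = -25518.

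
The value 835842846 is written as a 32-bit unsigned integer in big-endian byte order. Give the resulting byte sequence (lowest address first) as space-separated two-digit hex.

31 D1 F3 1E

835842846 in hexadecimal, padded to 32 bits, is 0x31D1F31E.
Split into bytes (most-significant first): 31 D1 F3 1E.
Big-endian stores the most-significant byte at the lowest address.
So the memory order matches the most-significant-first order: 31 D1 F3 1E.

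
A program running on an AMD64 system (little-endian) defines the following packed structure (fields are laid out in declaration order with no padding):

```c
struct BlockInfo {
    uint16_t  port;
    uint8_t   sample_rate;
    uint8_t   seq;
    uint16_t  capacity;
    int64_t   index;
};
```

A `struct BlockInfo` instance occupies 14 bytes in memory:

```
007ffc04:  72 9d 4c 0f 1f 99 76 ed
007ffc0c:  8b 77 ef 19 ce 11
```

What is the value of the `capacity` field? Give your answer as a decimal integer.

`capacity` follows `port` (2 B), `sample_rate` (1 B), `seq` (1 B), so it starts at offset 2 + 1 + 1 = 4 and occupies 2 bytes.
Bytes at offsets 4..5: 1F 99.
Little-endian stores the least-significant byte at the lowest address.
Reassemble most-significant byte first: 99 1F → 0x991F.
0x991F = 39199.

39199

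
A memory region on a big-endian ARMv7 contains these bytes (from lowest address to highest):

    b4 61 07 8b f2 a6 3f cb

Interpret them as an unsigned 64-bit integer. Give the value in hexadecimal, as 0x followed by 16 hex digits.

In big-endian order the high byte comes first in memory.
The bytes are already most-significant first: 0xB461078BF2A63FCB.

0xB461078BF2A63FCB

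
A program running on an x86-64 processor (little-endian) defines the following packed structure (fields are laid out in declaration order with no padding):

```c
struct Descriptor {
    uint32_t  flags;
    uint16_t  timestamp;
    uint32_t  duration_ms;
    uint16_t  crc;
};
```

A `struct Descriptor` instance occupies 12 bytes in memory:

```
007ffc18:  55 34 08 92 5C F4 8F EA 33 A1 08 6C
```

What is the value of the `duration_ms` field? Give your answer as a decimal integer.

2704534159

`duration_ms` follows `flags` (4 B), `timestamp` (2 B), so it starts at offset 4 + 2 = 6 and occupies 4 bytes.
Bytes at offsets 6..9: 8F EA 33 A1.
Little-endian stores the least-significant byte at the lowest address.
Reassemble most-significant byte first: A1 33 EA 8F → 0xA133EA8F.
0xA133EA8F = 2704534159.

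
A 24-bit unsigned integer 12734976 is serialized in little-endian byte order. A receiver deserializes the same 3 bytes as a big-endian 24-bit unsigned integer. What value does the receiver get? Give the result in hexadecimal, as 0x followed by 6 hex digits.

12734976 in 24-bit hexadecimal is 0xC25200.
Stored little-endian, the bytes at ascending addresses are 00 52 C2.
Read back as big-endian, the last byte is least significant, giving 0x0052C2.

0x0052C2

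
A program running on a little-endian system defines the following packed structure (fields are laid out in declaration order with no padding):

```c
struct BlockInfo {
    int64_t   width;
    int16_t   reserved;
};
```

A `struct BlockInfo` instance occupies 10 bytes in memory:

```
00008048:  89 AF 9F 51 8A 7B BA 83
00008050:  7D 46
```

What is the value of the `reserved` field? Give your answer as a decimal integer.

`reserved` follows `width` (8 bytes), so it starts at byte offset 8 and occupies 2 bytes.
Bytes at offsets 8..9: 7D 46.
Little-endian: lowest address holds the least-significant byte.
Reassemble most-significant byte first: 46 7D → 0x467D.
0x467D = 18045.

18045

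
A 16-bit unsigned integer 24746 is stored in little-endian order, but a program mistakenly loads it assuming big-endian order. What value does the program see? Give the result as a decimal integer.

24746 in 16-bit hexadecimal is 0x60AA.
Stored little-endian, the bytes at ascending addresses are AA 60.
Read back as big-endian, the last byte is least significant, giving 0xAA60.
0xAA60 = 43616.

43616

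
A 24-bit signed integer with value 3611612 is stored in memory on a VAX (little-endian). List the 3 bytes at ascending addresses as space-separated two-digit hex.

DC 1B 37

3611612 in hexadecimal, padded to 24 bits, is 0x371BDC.
Split into bytes (most-significant first): 37 1B DC.
Little-endian stores the least-significant byte at the lowest address.
So at ascending addresses the bytes are DC 1B 37.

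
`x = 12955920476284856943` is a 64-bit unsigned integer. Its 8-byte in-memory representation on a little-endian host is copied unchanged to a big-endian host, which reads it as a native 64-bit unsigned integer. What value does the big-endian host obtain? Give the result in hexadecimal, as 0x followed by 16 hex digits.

12955920476284856943 in 64-bit hexadecimal is 0xB3CCAD079F2B2A6F.
Stored little-endian, the bytes at ascending addresses are 6F 2A 2B 9F 07 AD CC B3.
Read back as big-endian, the last byte is least significant, giving 0x6F2A2B9F07ADCCB3.

0x6F2A2B9F07ADCCB3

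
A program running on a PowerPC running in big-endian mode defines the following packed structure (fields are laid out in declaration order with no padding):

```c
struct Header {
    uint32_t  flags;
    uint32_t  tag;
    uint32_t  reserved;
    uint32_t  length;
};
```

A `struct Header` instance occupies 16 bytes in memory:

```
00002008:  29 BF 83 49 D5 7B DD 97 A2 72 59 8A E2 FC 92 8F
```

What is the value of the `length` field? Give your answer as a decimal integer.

3808203407

`length` follows `flags` (4 B), `tag` (4 B), `reserved` (4 B), so it starts at offset 4 + 4 + 4 = 12 and occupies 4 bytes.
Bytes at offsets 12..15: E2 FC 92 8F.
Big-endian: lowest address holds the most-significant byte.
The bytes are already most-significant first: 0xE2FC928F.
0xE2FC928F = 3808203407.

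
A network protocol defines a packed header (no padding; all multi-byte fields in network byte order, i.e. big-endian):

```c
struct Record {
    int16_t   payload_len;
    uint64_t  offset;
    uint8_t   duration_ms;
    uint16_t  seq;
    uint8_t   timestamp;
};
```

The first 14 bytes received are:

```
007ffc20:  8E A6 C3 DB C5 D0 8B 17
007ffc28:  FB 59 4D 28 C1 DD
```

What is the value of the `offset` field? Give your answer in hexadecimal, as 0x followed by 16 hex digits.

`offset` follows `payload_len` (2 bytes), so it starts at byte offset 2 and occupies 8 bytes.
Bytes at offsets 2..9: C3 DB C5 D0 8B 17 FB 59.
Big-endian stores the most-significant byte at the lowest address.
The bytes are already most-significant first: 0xC3DBC5D08B17FB59.

0xC3DBC5D08B17FB59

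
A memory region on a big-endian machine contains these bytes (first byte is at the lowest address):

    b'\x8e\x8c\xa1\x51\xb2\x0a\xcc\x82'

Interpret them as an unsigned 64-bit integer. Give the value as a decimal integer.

10271762222376733826

Big-endian: lowest address holds the most-significant byte.
The bytes are already most-significant first: 0x8E8CA151B20ACC82.
0x8E8CA151B20ACC82 = 10271762222376733826.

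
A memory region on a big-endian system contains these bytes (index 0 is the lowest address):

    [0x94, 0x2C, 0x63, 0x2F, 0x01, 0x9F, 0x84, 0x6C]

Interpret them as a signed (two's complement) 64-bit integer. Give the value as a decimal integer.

-7769726203579104148

Big-endian: lowest address holds the most-significant byte.
The bytes are already most-significant first: 0x942C632F019F846C.
Top bit is set, so as a signed 64-bit value this is 0x942C632F019F846C − 2^64 = -7769726203579104148.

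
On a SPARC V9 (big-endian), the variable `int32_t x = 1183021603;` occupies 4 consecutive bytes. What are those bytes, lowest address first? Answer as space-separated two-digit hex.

1183021603 in hexadecimal, padded to 32 bits, is 0x46837A23.
Split into bytes (most-significant first): 46 83 7A 23.
Big-endian: lowest address holds the most-significant byte.
So the memory order matches the most-significant-first order: 46 83 7A 23.

46 83 7A 23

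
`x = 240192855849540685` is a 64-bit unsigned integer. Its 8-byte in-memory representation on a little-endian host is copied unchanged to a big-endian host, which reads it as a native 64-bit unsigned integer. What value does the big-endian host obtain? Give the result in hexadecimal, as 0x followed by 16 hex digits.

240192855849540685 in 64-bit hexadecimal is 0x035556213A7F9C4D.
Stored little-endian, the bytes at ascending addresses are 4D 9C 7F 3A 21 56 55 03.
Read back as big-endian, the last byte is least significant, giving 0x4D9C7F3A21565503.

0x4D9C7F3A21565503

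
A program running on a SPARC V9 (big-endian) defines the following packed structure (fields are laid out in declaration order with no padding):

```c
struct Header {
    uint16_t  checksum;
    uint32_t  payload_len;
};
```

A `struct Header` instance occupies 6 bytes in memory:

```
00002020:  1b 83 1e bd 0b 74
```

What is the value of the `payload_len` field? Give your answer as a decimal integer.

515705716

`payload_len` follows `checksum` (2 bytes), so it starts at byte offset 2 and occupies 4 bytes.
Bytes at offsets 2..5: 1E BD 0B 74.
Big-endian: lowest address holds the most-significant byte.
The bytes are already most-significant first: 0x1EBD0B74.
0x1EBD0B74 = 515705716.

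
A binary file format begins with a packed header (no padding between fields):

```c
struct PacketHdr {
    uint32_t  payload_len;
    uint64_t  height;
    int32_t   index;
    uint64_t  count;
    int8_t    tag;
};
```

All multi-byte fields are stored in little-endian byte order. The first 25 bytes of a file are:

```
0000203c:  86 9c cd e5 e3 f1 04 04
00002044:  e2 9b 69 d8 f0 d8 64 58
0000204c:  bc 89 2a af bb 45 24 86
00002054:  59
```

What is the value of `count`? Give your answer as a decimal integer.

9665927372643928508

`count` follows `payload_len` (4 B), `height` (8 B), `index` (4 B), so it starts at offset 4 + 8 + 4 = 16 and occupies 8 bytes.
Bytes at offsets 16..23: BC 89 2A AF BB 45 24 86.
In little-endian order the low byte comes first in memory.
Reassemble most-significant byte first: 86 24 45 BB AF 2A 89 BC → 0x862445BBAF2A89BC.
0x862445BBAF2A89BC = 9665927372643928508.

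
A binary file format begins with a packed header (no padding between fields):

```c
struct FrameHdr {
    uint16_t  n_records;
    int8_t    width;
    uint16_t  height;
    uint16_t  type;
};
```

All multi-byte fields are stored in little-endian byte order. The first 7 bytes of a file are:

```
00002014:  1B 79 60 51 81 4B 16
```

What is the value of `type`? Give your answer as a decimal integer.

5707

`type` follows `n_records` (2 B), `width` (1 B), `height` (2 B), so it starts at offset 2 + 1 + 2 = 5 and occupies 2 bytes.
Bytes at offsets 5..6: 4B 16.
Little-endian: lowest address holds the least-significant byte.
Reassemble most-significant byte first: 16 4B → 0x164B.
0x164B = 5707.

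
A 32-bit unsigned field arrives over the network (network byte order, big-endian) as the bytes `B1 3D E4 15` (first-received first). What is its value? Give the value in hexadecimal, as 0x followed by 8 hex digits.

0xB13DE415

Big-endian: lowest address holds the most-significant byte.
The bytes are already most-significant first: 0xB13DE415.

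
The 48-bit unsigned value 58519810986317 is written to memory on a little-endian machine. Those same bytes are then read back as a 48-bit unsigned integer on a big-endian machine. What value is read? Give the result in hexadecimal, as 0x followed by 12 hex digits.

58519810986317 in 48-bit hexadecimal is 0x3539348BD14D.
Stored little-endian, the bytes at ascending addresses are 4D D1 8B 34 39 35.
Read back as big-endian, the last byte is least significant, giving 0x4DD18B343935.

0x4DD18B343935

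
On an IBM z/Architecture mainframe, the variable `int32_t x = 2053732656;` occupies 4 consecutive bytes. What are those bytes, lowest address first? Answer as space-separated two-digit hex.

2053732656 in hexadecimal, padded to 32 bits, is 0x7A697930.
Split into bytes (most-significant first): 7A 69 79 30.
In big-endian order the high byte comes first in memory.
So the memory order matches the most-significant-first order: 7A 69 79 30.

7A 69 79 30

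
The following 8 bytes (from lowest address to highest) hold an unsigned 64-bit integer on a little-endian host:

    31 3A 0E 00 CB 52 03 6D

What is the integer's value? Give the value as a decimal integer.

7855213206897048113

Little-endian stores the least-significant byte at the lowest address.
Reassemble most-significant byte first: 6D 03 52 CB 00 0E 3A 31 → 0x6D0352CB000E3A31.
0x6D0352CB000E3A31 = 7855213206897048113.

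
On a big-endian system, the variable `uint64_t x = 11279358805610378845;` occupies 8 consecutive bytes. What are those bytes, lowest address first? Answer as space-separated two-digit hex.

9C 88 55 12 B6 94 B6 5D

11279358805610378845 in hexadecimal, padded to 64 bits, is 0x9C885512B694B65D.
Split into bytes (most-significant first): 9C 88 55 12 B6 94 B6 5D.
Big-endian: lowest address holds the most-significant byte.
So the memory order matches the most-significant-first order: 9C 88 55 12 B6 94 B6 5D.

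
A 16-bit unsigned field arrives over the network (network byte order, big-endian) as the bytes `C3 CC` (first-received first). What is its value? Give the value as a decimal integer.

50124

Big-endian stores the most-significant byte at the lowest address.
The bytes are already most-significant first: 0xC3CC.
0xC3CC = 50124.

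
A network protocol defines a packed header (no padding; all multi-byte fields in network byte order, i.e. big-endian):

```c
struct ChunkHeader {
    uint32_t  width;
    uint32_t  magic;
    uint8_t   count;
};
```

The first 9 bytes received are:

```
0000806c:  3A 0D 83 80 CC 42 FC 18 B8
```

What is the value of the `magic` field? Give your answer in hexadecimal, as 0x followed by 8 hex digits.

`magic` follows `width` (4 bytes), so it starts at byte offset 4 and occupies 4 bytes.
Bytes at offsets 4..7: CC 42 FC 18.
In big-endian order the high byte comes first in memory.
The bytes are already most-significant first: 0xCC42FC18.

0xCC42FC18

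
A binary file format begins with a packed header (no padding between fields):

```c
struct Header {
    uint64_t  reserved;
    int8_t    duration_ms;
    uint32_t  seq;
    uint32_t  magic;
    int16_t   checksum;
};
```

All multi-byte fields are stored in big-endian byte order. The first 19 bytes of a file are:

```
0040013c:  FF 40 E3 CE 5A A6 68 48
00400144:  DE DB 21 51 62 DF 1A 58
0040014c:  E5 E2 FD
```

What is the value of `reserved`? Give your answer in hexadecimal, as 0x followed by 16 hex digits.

`reserved` is the first field, at byte offset 0, occupying 8 bytes.
Bytes at offsets 0..7: FF 40 E3 CE 5A A6 68 48.
Big-endian: lowest address holds the most-significant byte.
The bytes are already most-significant first: 0xFF40E3CE5AA66848.

0xFF40E3CE5AA66848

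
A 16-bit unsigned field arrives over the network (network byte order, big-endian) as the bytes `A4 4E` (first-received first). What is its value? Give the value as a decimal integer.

42062

In big-endian order the high byte comes first in memory.
The bytes are already most-significant first: 0xA44E.
0xA44E = 42062.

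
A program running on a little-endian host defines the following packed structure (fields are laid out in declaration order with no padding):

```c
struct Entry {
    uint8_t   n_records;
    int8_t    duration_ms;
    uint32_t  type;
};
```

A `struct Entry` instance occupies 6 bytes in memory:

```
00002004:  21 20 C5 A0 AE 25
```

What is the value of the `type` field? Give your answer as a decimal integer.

`type` follows `n_records` (1 B), `duration_ms` (1 B), so it starts at offset 1 + 1 = 2 and occupies 4 bytes.
Bytes at offsets 2..5: C5 A0 AE 25.
Little-endian: lowest address holds the least-significant byte.
Reassemble most-significant byte first: 25 AE A0 C5 → 0x25AEA0C5.
0x25AEA0C5 = 632201413.

632201413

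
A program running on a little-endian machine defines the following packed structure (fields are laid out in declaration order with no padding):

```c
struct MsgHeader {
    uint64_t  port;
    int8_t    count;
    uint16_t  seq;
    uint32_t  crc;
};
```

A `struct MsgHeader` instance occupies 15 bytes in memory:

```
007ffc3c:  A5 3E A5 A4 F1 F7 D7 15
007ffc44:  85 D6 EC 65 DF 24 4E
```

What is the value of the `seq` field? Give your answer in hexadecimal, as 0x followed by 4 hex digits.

0xECD6

`seq` follows `port` (8 B), `count` (1 B), so it starts at offset 8 + 1 = 9 and occupies 2 bytes.
Bytes at offsets 9..10: D6 EC.
Little-endian: lowest address holds the least-significant byte.
Reassemble most-significant byte first: EC D6 → 0xECD6.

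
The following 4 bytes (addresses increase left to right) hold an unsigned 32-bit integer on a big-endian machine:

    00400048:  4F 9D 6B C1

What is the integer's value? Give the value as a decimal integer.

1335716801

In big-endian order the high byte comes first in memory.
The bytes are already most-significant first: 0x4F9D6BC1.
0x4F9D6BC1 = 1335716801.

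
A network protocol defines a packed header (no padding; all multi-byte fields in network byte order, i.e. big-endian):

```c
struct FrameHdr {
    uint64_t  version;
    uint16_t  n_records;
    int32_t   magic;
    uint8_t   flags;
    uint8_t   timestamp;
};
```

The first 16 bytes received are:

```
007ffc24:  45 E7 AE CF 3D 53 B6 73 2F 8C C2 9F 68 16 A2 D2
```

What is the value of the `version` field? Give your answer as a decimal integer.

`version` is the first field, at byte offset 0, occupying 8 bytes.
Bytes at offsets 0..7: 45 E7 AE CF 3D 53 B6 73.
Big-endian stores the most-significant byte at the lowest address.
The bytes are already most-significant first: 0x45E7AECF3D53B673.
0x45E7AECF3D53B673 = 5037186913347548787.

5037186913347548787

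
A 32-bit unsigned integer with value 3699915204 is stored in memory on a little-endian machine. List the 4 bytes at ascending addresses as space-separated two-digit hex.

C4 39 88 DC

3699915204 in hexadecimal, padded to 32 bits, is 0xDC8839C4.
Split into bytes (most-significant first): DC 88 39 C4.
Little-endian: lowest address holds the least-significant byte.
So at ascending addresses the bytes are C4 39 88 DC.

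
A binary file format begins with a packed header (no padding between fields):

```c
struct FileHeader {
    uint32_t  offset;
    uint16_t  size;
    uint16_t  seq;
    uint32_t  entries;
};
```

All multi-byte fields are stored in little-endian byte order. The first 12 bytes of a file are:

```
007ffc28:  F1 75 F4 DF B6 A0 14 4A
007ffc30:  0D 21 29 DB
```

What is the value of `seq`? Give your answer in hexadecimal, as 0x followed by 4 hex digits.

0x4A14

`seq` follows `offset` (4 B), `size` (2 B), so it starts at offset 4 + 2 = 6 and occupies 2 bytes.
Bytes at offsets 6..7: 14 4A.
In little-endian order the low byte comes first in memory.
Reassemble most-significant byte first: 4A 14 → 0x4A14.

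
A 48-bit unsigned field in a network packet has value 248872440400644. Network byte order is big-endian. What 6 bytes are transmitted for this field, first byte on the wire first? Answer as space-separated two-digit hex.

248872440400644 in hexadecimal, padded to 48 bits, is 0xE25921678B04.
Split into bytes (most-significant first): E2 59 21 67 8B 04.
Big-endian: lowest address holds the most-significant byte.
So the memory order matches the most-significant-first order: E2 59 21 67 8B 04.

E2 59 21 67 8B 04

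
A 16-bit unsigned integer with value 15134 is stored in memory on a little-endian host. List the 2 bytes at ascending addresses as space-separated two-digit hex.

15134 in hexadecimal, padded to 16 bits, is 0x3B1E.
Split into bytes (most-significant first): 3B 1E.
Little-endian: lowest address holds the least-significant byte.
So at ascending addresses the bytes are 1E 3B.

1E 3B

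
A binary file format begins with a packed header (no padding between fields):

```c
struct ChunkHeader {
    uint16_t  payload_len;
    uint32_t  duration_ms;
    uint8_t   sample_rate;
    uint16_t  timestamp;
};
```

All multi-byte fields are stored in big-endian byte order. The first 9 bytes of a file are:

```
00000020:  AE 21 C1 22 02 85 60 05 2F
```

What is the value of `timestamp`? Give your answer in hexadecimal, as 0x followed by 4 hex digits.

`timestamp` follows `payload_len` (2 B), `duration_ms` (4 B), `sample_rate` (1 B), so it starts at offset 2 + 4 + 1 = 7 and occupies 2 bytes.
Bytes at offsets 7..8: 05 2F.
Big-endian: lowest address holds the most-significant byte.
The bytes are already most-significant first: 0x052F.

0x052F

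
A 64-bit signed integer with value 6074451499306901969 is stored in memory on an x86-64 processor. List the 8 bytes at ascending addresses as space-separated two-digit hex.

6074451499306901969 in hexadecimal, padded to 64 bits, is 0x544CC9746D86E1D1.
Split into bytes (most-significant first): 54 4C C9 74 6D 86 E1 D1.
Little-endian stores the least-significant byte at the lowest address.
So at ascending addresses the bytes are D1 E1 86 6D 74 C9 4C 54.

D1 E1 86 6D 74 C9 4C 54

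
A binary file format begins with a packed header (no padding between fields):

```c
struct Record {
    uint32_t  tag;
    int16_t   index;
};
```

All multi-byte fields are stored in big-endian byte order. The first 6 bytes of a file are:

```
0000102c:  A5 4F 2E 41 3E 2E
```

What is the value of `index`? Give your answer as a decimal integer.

`index` follows `tag` (4 bytes), so it starts at byte offset 4 and occupies 2 bytes.
Bytes at offsets 4..5: 3E 2E.
In big-endian order the high byte comes first in memory.
The bytes are already most-significant first: 0x3E2E.
0x3E2E = 15918.

15918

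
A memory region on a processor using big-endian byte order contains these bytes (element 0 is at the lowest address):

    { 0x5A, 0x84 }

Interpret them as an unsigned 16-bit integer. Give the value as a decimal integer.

23172

In big-endian order the high byte comes first in memory.
The bytes are already most-significant first: 0x5A84.
0x5A84 = 23172.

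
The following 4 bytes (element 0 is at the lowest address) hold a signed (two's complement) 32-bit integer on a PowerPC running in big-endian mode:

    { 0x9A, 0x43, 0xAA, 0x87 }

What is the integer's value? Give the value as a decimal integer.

-1706841465

Big-endian stores the most-significant byte at the lowest address.
The bytes are already most-significant first: 0x9A43AA87.
Top bit is set, so as a signed 32-bit value this is 0x9A43AA87 − 2^32 = -1706841465.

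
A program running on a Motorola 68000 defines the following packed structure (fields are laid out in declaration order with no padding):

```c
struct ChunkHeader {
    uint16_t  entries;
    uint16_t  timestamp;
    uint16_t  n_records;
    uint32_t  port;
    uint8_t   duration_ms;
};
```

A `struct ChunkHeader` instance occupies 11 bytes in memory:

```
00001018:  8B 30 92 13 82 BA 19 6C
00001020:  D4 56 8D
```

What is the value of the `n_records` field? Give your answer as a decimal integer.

`n_records` follows `entries` (2 B), `timestamp` (2 B), so it starts at offset 2 + 2 = 4 and occupies 2 bytes.
Bytes at offsets 4..5: 82 BA.
Big-endian: lowest address holds the most-significant byte.
The bytes are already most-significant first: 0x82BA.
0x82BA = 33466.

33466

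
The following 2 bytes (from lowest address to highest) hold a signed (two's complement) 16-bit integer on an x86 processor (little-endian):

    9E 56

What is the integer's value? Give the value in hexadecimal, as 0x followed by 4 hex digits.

Little-endian: lowest address holds the least-significant byte.
Reassemble most-significant byte first: 56 9E → 0x569E.

0x569E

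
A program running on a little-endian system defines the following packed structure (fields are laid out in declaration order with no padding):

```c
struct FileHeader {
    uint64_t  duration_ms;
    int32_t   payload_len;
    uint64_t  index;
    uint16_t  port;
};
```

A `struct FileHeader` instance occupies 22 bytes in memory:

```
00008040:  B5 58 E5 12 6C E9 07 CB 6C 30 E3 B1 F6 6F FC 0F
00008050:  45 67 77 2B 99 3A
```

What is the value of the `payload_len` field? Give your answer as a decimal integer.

`payload_len` follows `duration_ms` (8 bytes), so it starts at byte offset 8 and occupies 4 bytes.
Bytes at offsets 8..11: 6C 30 E3 B1.
In little-endian order the low byte comes first in memory.
Reassemble most-significant byte first: B1 E3 30 6C → 0xB1E3306C.
Top bit is set, so as a signed 32-bit value this is 0xB1E3306C − 2^32 = -1310510996.

-1310510996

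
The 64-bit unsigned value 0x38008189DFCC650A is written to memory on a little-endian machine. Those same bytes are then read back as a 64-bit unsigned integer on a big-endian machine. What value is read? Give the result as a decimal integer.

749230173483761720

Stored little-endian, the bytes at ascending addresses are 0A 65 CC DF 89 81 00 38.
Read back as big-endian, the last byte is least significant, giving 0x0A65CCDF89810038.
0x0A65CCDF89810038 = 749230173483761720.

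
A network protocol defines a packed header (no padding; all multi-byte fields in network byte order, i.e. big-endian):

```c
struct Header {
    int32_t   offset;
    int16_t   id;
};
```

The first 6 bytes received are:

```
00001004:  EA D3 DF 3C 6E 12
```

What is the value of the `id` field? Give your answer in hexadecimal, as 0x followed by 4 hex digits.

`id` follows `offset` (4 bytes), so it starts at byte offset 4 and occupies 2 bytes.
Bytes at offsets 4..5: 6E 12.
Big-endian stores the most-significant byte at the lowest address.
The bytes are already most-significant first: 0x6E12.

0x6E12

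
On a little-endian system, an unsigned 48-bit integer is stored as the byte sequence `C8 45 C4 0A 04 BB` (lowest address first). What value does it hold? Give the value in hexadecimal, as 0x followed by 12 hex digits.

0xBB040AC445C8

In little-endian order the low byte comes first in memory.
Reassemble most-significant byte first: BB 04 0A C4 45 C8 → 0xBB040AC445C8.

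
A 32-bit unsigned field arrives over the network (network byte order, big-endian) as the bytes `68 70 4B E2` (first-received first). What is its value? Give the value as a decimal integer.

1752189922

Big-endian: lowest address holds the most-significant byte.
The bytes are already most-significant first: 0x68704BE2.
0x68704BE2 = 1752189922.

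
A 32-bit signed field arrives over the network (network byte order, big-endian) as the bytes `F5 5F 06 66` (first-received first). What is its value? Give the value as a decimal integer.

-178321818

Big-endian: lowest address holds the most-significant byte.
The bytes are already most-significant first: 0xF55F0666.
Top bit is set, so as a signed 32-bit value this is 0xF55F0666 − 2^32 = -178321818.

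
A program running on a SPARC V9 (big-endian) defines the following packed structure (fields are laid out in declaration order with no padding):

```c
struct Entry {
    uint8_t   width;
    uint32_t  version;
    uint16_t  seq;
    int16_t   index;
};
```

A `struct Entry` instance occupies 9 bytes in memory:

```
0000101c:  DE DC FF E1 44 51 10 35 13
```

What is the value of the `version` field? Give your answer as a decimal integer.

`version` follows `width` (1 byte), so it starts at byte offset 1 and occupies 4 bytes.
Bytes at offsets 1..4: DC FF E1 44.
Big-endian stores the most-significant byte at the lowest address.
The bytes are already most-significant first: 0xDCFFE144.
0xDCFFE144 = 3707756868.

3707756868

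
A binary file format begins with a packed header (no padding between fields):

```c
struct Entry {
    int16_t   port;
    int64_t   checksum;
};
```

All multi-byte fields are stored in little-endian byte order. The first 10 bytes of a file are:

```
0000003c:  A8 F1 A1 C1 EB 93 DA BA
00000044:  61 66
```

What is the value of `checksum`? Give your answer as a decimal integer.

`checksum` follows `port` (2 bytes), so it starts at byte offset 2 and occupies 8 bytes.
Bytes at offsets 2..9: A1 C1 EB 93 DA BA 61 66.
In little-endian order the low byte comes first in memory.
Reassemble most-significant byte first: 66 61 BA DA 93 EB C1 A1 → 0x6661BADA93EBC1A1.
0x6661BADA93EBC1A1 = 7377383112556921249.

7377383112556921249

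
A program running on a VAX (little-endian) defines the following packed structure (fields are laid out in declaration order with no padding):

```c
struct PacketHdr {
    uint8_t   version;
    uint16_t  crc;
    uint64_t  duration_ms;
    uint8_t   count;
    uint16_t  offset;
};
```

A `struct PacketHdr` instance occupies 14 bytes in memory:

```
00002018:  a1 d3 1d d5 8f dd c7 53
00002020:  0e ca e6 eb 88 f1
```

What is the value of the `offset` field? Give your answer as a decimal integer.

`offset` follows `version` (1 B), `crc` (2 B), `duration_ms` (8 B), `count` (1 B), so it starts at offset 1 + 2 + 8 + 1 = 12 and occupies 2 bytes.
Bytes at offsets 12..13: 88 F1.
In little-endian order the low byte comes first in memory.
Reassemble most-significant byte first: F1 88 → 0xF188.
0xF188 = 61832.

61832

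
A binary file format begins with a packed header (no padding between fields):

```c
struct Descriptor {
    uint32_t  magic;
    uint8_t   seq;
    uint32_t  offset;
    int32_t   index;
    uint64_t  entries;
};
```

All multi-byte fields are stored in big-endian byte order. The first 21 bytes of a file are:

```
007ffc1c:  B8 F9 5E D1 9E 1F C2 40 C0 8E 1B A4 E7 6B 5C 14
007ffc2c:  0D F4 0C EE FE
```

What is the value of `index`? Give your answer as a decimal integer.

-1910790937

`index` follows `magic` (4 B), `seq` (1 B), `offset` (4 B), so it starts at offset 4 + 1 + 4 = 9 and occupies 4 bytes.
Bytes at offsets 9..12: 8E 1B A4 E7.
Big-endian stores the most-significant byte at the lowest address.
The bytes are already most-significant first: 0x8E1BA4E7.
Top bit is set, so as a signed 32-bit value this is 0x8E1BA4E7 − 2^32 = -1910790937.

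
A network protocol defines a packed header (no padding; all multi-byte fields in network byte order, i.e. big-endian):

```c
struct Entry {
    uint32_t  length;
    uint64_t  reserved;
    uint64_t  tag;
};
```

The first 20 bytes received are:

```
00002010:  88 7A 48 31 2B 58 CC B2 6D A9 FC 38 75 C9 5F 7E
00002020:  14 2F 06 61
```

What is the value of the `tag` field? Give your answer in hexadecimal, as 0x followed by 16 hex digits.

0x75C95F7E142F0661

`tag` follows `length` (4 B), `reserved` (8 B), so it starts at offset 4 + 8 = 12 and occupies 8 bytes.
Bytes at offsets 12..19: 75 C9 5F 7E 14 2F 06 61.
In big-endian order the high byte comes first in memory.
The bytes are already most-significant first: 0x75C95F7E142F0661.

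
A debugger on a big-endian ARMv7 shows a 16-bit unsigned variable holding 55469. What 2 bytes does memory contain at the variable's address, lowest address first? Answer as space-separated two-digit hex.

D8 AD

55469 in hexadecimal, padded to 16 bits, is 0xD8AD.
Split into bytes (most-significant first): D8 AD.
Big-endian: lowest address holds the most-significant byte.
So the memory order matches the most-significant-first order: D8 AD.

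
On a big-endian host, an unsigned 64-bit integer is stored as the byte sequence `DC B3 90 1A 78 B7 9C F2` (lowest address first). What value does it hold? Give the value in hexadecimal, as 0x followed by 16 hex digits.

Big-endian: lowest address holds the most-significant byte.
The bytes are already most-significant first: 0xDCB3901A78B79CF2.

0xDCB3901A78B79CF2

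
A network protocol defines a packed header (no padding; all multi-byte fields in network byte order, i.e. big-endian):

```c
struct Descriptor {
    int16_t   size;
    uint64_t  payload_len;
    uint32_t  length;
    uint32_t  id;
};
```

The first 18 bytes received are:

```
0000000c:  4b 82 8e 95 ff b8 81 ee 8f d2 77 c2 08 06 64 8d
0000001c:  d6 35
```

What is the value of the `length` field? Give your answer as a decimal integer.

`length` follows `size` (2 B), `payload_len` (8 B), so it starts at offset 2 + 8 = 10 and occupies 4 bytes.
Bytes at offsets 10..13: 77 C2 08 06.
In big-endian order the high byte comes first in memory.
The bytes are already most-significant first: 0x77C20806.
0x77C20806 = 2009204742.

2009204742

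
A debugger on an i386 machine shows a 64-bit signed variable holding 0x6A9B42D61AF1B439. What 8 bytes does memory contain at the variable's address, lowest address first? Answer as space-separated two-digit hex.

39 B4 F1 1A D6 42 9B 6A

Split into bytes (most-significant first): 6A 9B 42 D6 1A F1 B4 39.
Little-endian stores the least-significant byte at the lowest address.
So at ascending addresses the bytes are 39 B4 F1 1A D6 42 9B 6A.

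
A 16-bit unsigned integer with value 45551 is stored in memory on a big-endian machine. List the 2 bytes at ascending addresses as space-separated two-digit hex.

B1 EF

45551 in hexadecimal, padded to 16 bits, is 0xB1EF.
Split into bytes (most-significant first): B1 EF.
Big-endian stores the most-significant byte at the lowest address.
So the memory order matches the most-significant-first order: B1 EF.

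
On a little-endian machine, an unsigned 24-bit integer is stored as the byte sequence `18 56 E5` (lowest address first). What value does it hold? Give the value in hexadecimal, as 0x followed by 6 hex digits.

0xE55618

Little-endian stores the least-significant byte at the lowest address.
Reassemble most-significant byte first: E5 56 18 → 0xE55618.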